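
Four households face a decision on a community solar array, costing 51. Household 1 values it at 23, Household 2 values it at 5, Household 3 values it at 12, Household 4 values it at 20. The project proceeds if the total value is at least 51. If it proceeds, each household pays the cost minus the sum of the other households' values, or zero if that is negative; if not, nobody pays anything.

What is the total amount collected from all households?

28

Total value 60 ≥ cost 51, so it is built.
Household 1: others sum to 37; max(0, 51 - 37) = 14.
Household 2: others sum to 55; max(0, 51 - 55) = 0.
Household 3: others sum to 48; max(0, 51 - 48) = 3.
Household 4: others sum to 40; max(0, 51 - 40) = 11.
Total collected = 14 + 0 + 3 + 11 = 28.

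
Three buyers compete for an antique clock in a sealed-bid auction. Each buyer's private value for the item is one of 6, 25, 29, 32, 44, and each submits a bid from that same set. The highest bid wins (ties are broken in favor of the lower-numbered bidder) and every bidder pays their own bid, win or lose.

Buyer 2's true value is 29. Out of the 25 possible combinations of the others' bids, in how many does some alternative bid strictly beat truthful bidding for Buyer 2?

21

Others bid (6, 6): truth gives 0; bid 25 gives 4 > 0. Violating.
Others bid (6, 25): truth gives 0; bid 25 gives 4 > 0. Violating.
Others bid (6, 32): truth gives -29; bid 32 gives -3 > -29. Violating.
Others bid (6, 44): truth gives -29; bid 6 gives -6 > -29. Violating.
Others bid (6, 29): truth gives 0; no alternative beats it.
Others bid (25, 6): truth gives 0; no alternative beats it.
(Checking all 25 profiles: 21 have a profitable deviation, 4 do not.)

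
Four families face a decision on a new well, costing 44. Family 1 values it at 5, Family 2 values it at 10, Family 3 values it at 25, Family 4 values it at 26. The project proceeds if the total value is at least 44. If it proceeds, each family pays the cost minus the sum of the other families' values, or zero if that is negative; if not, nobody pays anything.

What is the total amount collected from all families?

Total value 66 ≥ cost 44, so it is built.
Family 1: others sum to 61; max(0, 44 - 61) = 0.
Family 2: others sum to 56; max(0, 44 - 56) = 0.
Family 3: others sum to 41; max(0, 44 - 41) = 3.
Family 4: others sum to 40; max(0, 44 - 40) = 4.
Total collected = 0 + 0 + 3 + 4 = 7.

7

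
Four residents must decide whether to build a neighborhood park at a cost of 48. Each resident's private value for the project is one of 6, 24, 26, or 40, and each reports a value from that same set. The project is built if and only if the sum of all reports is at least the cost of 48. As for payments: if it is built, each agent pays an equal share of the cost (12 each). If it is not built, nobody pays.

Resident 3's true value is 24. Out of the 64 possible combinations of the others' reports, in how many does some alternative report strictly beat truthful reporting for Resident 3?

1

Others report (6, 6, 6): truth gives 0; report 40 gives 12 > 0. Violating.
Others report (6, 6, 24): truth gives 12; no alternative beats it.
Others report (6, 6, 26): truth gives 12; no alternative beats it.
(Checking all 64 profiles: 1 has a profitable deviation, 63 do not.)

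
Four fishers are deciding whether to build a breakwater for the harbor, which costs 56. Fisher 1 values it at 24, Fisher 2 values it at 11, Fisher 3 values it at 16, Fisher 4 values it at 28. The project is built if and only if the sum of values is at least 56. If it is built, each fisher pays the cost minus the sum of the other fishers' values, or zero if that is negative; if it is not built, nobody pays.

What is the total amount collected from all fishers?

6

Total value 79 ≥ cost 56, so it is built.
Fisher 1: others sum to 55; max(0, 56 - 55) = 1.
Fisher 2: others sum to 68; max(0, 56 - 68) = 0.
Fisher 3: others sum to 63; max(0, 56 - 63) = 0.
Fisher 4: others sum to 51; max(0, 56 - 51) = 5.
Total collected = 1 + 0 + 0 + 5 = 6.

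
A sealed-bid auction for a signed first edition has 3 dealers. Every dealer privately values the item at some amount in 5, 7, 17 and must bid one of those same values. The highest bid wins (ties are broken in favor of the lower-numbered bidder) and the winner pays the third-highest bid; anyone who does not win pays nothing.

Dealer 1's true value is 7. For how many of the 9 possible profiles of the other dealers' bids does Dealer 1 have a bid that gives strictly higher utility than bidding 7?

2

Others bid (5, 17): truth gives 0; bid 17 gives 2 > 0. Violating.
Others bid (17, 5): truth gives 0; bid 17 gives 2 > 0. Violating.
Others bid (5, 5): truth gives 2; no alternative beats it.
Others bid (5, 7): truth gives 2; no alternative beats it.
(Checking all 9 profiles: 2 have a profitable deviation, 7 do not.)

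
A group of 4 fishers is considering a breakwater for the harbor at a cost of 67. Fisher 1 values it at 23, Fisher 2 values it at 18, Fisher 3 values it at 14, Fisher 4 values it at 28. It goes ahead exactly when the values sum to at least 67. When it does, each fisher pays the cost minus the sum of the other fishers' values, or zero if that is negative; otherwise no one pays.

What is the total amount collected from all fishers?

21

Total value 83 ≥ cost 67, so it is built.
Fisher 1: others sum to 60; max(0, 67 - 60) = 7.
Fisher 2: others sum to 65; max(0, 67 - 65) = 2.
Fisher 3: others sum to 69; max(0, 67 - 69) = 0.
Fisher 4: others sum to 55; max(0, 67 - 55) = 12.
Total collected = 7 + 2 + 0 + 12 = 21.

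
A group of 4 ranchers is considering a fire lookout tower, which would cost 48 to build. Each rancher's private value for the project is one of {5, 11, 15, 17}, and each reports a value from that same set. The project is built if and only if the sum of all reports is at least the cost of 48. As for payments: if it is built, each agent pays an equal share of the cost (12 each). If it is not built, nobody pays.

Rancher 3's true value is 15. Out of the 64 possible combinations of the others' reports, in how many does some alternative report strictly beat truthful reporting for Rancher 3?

6

Others report (5, 11, 15): truth gives 0; report 17 gives 3 > 0. Violating.
Others report (5, 15, 11): truth gives 0; report 17 gives 3 > 0. Violating.
Others report (11, 5, 15): truth gives 0; report 17 gives 3 > 0. Violating.
Others report (11, 15, 5): truth gives 0; report 17 gives 3 > 0. Violating.
Others report (5, 5, 5): truth gives 0; no alternative beats it.
Others report (5, 5, 11): truth gives 0; no alternative beats it.
(Checking all 64 profiles: 6 have a profitable deviation, 58 do not.)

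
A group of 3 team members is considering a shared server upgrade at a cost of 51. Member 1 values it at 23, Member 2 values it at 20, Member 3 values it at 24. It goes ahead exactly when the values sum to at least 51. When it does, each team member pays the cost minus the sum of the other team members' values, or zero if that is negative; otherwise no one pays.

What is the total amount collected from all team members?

19

Total value 67 ≥ cost 51, so it is built.
Member 1: others sum to 44; max(0, 51 - 44) = 7.
Member 2: others sum to 47; max(0, 51 - 47) = 4.
Member 3: others sum to 43; max(0, 51 - 43) = 8.
Total collected = 7 + 4 + 8 = 19.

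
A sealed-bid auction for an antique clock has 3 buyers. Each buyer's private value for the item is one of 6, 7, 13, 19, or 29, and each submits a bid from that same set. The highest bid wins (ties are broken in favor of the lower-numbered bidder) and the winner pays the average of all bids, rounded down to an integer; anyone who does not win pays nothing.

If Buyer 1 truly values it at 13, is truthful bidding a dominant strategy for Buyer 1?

No

Consider the case where Buyer 2 bids 6 and Buyer 3 bids 6.
Truthful bid 13: wins, pays 8, utility 13 - 8 = 5.
Bid 6 instead: wins, pays 6, utility 13 - 6 = 7.
Since 7 > 5, bidding 6 is strictly better here, so truthful bidding is not dominant.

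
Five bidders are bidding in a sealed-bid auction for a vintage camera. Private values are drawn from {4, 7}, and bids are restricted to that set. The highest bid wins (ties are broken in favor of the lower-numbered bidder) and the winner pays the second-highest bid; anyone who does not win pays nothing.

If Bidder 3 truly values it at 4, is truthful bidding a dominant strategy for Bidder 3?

Check each profile of the others' bids and compare truth against every alternative bid.
Others bid (4, 4, 4, 7): truth gives 0, best alternative gives -3.
Others bid (4, 4, 7, 4): truth gives 0, best alternative gives -3.
Others bid (4, 4, 7, 7): truth gives 0, best alternative gives -3.
Others bid (4, 4, 4, 4): truth gives 0, best alternative gives 0.
Others bid (4, 7, 4, 4): truth gives 0, best alternative gives 0.
Others bid (4, 7, 4, 7): truth gives 0, best alternative gives 0.
(Remaining 10 profiles checked similarly; truth is weakly best in each.)
In every case the truthful bid is at least as good as any alternative, so it is a dominant strategy.

Yes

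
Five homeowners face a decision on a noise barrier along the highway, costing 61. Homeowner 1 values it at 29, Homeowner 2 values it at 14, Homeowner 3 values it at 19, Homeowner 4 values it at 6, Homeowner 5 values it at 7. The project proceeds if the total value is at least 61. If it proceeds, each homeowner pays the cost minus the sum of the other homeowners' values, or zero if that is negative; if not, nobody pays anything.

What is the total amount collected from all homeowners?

Total value 75 ≥ cost 61, so it is built.
Homeowner 1: others sum to 46; max(0, 61 - 46) = 15.
Homeowner 2: others sum to 61; max(0, 61 - 61) = 0.
Homeowner 3: others sum to 56; max(0, 61 - 56) = 5.
Homeowner 4: others sum to 69; max(0, 61 - 69) = 0.
Homeowner 5: others sum to 68; max(0, 61 - 68) = 0.
Total collected = 15 + 0 + 5 + 0 + 0 = 20.

20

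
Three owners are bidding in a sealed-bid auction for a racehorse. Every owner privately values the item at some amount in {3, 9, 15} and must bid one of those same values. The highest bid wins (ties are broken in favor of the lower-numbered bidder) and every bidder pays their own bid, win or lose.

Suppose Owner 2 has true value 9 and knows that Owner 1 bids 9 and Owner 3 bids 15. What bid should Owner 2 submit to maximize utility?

3

Bid 3: loses but pays 3, utility -3.
Bid 9: loses but pays 9, utility -9.
Bid 15: wins, pays 15, utility 9 - 15 = -6.
The best choice is 3 with utility -3.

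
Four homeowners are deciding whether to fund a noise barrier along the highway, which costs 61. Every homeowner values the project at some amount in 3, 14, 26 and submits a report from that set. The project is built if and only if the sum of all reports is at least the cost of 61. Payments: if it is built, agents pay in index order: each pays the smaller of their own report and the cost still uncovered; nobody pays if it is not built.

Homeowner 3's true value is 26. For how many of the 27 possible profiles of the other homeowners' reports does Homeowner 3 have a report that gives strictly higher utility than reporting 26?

9

Others report (3, 26, 26): truth gives 0; report 14 gives 12 > 0. Violating.
Others report (14, 14, 26): truth gives 0; report 14 gives 12 > 0. Violating.
Others report (14, 26, 14): truth gives 5; report 14 gives 12 > 5. Violating.
Others report (14, 26, 26): truth gives 5; report 3 gives 23 > 5. Violating.
Others report (3, 3, 3): truth gives 0; no alternative beats it.
Others report (3, 3, 14): truth gives 0; no alternative beats it.
(Checking all 27 profiles: 9 have a profitable deviation, 18 do not.)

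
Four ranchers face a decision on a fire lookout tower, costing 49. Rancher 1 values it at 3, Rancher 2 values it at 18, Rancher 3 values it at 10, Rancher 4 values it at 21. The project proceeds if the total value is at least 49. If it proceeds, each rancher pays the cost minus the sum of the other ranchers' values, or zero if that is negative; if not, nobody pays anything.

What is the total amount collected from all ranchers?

40

Total value 52 ≥ cost 49, so it is built.
Rancher 1: others sum to 49; max(0, 49 - 49) = 0.
Rancher 2: others sum to 34; max(0, 49 - 34) = 15.
Rancher 3: others sum to 42; max(0, 49 - 42) = 7.
Rancher 4: others sum to 31; max(0, 49 - 31) = 18.
Total collected = 0 + 15 + 7 + 18 = 40.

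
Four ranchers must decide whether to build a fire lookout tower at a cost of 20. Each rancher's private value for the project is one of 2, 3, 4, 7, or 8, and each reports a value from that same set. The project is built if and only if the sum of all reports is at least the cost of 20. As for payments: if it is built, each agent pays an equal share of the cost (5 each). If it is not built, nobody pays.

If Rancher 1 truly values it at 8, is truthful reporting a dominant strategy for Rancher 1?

Check each profile of the others' reports and compare truth against every alternative report.
Others report (2, 2, 8): truth gives 3, best alternative gives 0.
Others report (2, 3, 7): truth gives 3, best alternative gives 0.
Others report (2, 7, 3): truth gives 3, best alternative gives 0.
Others report (2, 8, 2): truth gives 3, best alternative gives 0.
Others report (3, 2, 7): truth gives 3, best alternative gives 0.
Others report (3, 7, 2): truth gives 3, best alternative gives 0.
(Remaining 119 profiles checked similarly; truth is weakly best in each.)
In every case the truthful report is at least as good as any alternative, so it is a dominant strategy.

Yes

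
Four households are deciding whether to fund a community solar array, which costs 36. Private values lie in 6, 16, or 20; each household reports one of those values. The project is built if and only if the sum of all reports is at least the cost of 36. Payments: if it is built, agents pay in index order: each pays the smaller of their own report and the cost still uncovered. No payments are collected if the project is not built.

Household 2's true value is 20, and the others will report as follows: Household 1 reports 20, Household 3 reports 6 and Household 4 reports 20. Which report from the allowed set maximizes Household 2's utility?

6

Report 6: project built, pays 6, utility 20 - 6 = 14.
Report 16: project built, pays 16, utility 20 - 16 = 4.
Report 20: project built, pays 16, utility 20 - 16 = 4.
The best choice is 6 with utility 14.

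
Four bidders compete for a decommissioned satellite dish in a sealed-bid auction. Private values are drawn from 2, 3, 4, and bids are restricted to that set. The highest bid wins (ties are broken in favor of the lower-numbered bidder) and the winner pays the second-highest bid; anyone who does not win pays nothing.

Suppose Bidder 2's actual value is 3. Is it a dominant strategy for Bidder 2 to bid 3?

Check each profile of the others' bids and compare truth against every alternative bid.
Others bid (2, 2, 2): truth gives 1, best alternative gives 1.
Others bid (2, 2, 3): truth gives 0, best alternative gives 0.
Others bid (2, 2, 4): truth gives 0, best alternative gives 0.
Others bid (2, 3, 2): truth gives 0, best alternative gives 0.
Others bid (2, 3, 3): truth gives 0, best alternative gives 0.
Others bid (2, 3, 4): truth gives 0, best alternative gives 0.
(Remaining 21 profiles checked similarly; truth is weakly best in each.)
In every case the truthful bid is at least as good as any alternative, so it is a dominant strategy.

Yes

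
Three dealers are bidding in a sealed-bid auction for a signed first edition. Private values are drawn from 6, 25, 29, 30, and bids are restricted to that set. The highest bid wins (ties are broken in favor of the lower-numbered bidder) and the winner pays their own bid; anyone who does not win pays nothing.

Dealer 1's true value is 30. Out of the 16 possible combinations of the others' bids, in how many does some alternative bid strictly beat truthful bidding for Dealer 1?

Others bid (6, 6): truth gives 0; bid 6 gives 24 > 0. Violating.
Others bid (6, 25): truth gives 0; bid 25 gives 5 > 0. Violating.
Others bid (6, 29): truth gives 0; bid 29 gives 1 > 0. Violating.
Others bid (25, 6): truth gives 0; bid 25 gives 5 > 0. Violating.
Others bid (6, 30): truth gives 0; no alternative beats it.
Others bid (25, 30): truth gives 0; no alternative beats it.
(Checking all 16 profiles: 9 have a profitable deviation, 7 do not.)

9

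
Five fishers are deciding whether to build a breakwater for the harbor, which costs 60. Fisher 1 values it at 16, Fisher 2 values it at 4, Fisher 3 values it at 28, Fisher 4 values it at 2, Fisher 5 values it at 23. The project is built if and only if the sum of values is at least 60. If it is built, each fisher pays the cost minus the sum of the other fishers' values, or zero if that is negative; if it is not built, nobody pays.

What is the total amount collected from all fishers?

Total value 73 ≥ cost 60, so it is built.
Fisher 1: others sum to 57; max(0, 60 - 57) = 3.
Fisher 2: others sum to 69; max(0, 60 - 69) = 0.
Fisher 3: others sum to 45; max(0, 60 - 45) = 15.
Fisher 4: others sum to 71; max(0, 60 - 71) = 0.
Fisher 5: others sum to 50; max(0, 60 - 50) = 10.
Total collected = 3 + 0 + 15 + 0 + 10 = 28.

28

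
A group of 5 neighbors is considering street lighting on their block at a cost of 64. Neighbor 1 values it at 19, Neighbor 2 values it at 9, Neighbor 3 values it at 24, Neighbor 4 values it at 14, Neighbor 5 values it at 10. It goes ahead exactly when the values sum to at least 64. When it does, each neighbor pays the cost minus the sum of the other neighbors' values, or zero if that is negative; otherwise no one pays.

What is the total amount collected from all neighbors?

21

Total value 76 ≥ cost 64, so it is built.
Neighbor 1: others sum to 57; max(0, 64 - 57) = 7.
Neighbor 2: others sum to 67; max(0, 64 - 67) = 0.
Neighbor 3: others sum to 52; max(0, 64 - 52) = 12.
Neighbor 4: others sum to 62; max(0, 64 - 62) = 2.
Neighbor 5: others sum to 66; max(0, 64 - 66) = 0.
Total collected = 7 + 0 + 12 + 2 + 0 = 21.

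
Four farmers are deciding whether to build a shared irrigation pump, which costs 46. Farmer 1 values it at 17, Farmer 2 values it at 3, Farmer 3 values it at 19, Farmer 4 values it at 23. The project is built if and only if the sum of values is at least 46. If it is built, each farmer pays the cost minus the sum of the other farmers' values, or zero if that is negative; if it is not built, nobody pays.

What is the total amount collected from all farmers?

Total value 62 ≥ cost 46, so it is built.
Farmer 1: others sum to 45; max(0, 46 - 45) = 1.
Farmer 2: others sum to 59; max(0, 46 - 59) = 0.
Farmer 3: others sum to 43; max(0, 46 - 43) = 3.
Farmer 4: others sum to 39; max(0, 46 - 39) = 7.
Total collected = 1 + 0 + 3 + 7 = 11.

11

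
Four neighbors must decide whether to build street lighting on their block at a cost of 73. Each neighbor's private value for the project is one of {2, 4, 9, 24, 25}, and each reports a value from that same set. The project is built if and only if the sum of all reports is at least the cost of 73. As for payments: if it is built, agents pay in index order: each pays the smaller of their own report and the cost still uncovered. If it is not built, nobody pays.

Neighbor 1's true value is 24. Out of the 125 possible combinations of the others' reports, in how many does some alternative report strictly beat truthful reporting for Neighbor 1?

Others report (24, 24, 24): truth gives 0; report 2 gives 22 > 0. Violating.
Others report (24, 24, 25): truth gives 0; report 2 gives 22 > 0. Violating.
Others report (24, 25, 24): truth gives 0; report 2 gives 22 > 0. Violating.
Others report (24, 25, 25): truth gives 0; report 2 gives 22 > 0. Violating.
Others report (2, 2, 2): truth gives 0; no alternative beats it.
Others report (2, 2, 4): truth gives 0; no alternative beats it.
(Checking all 125 profiles: 8 have a profitable deviation, 117 do not.)

8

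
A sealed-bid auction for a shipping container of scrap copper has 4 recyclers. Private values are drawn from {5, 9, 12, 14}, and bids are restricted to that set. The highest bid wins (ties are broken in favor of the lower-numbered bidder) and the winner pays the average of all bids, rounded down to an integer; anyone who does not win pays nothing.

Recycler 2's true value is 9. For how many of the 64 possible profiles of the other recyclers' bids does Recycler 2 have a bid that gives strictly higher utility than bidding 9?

Others bid (5, 5, 12): truth gives 0; bid 12 gives 1 > 0. Violating.
Others bid (5, 12, 5): truth gives 0; bid 12 gives 1 > 0. Violating.
Others bid (9, 5, 5): truth gives 0; bid 12 gives 2 > 0. Violating.
Others bid (9, 5, 9): truth gives 0; bid 12 gives 1 > 0. Violating.
Others bid (5, 5, 5): truth gives 3; no alternative beats it.
Others bid (5, 5, 9): truth gives 2; no alternative beats it.
(Checking all 64 profiles: 5 have a profitable deviation, 59 do not.)

5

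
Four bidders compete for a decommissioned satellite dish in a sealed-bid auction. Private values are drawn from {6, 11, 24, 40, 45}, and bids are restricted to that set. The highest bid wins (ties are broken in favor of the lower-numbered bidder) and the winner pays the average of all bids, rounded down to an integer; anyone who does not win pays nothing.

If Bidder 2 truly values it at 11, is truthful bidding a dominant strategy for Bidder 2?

Yes

Check each profile of the others' bids and compare truth against every alternative bid.
Others bid (6, 6, 6): truth gives 4, best alternative gives 1.
Others bid (6, 6, 11): truth gives 3, best alternative gives 0.
Others bid (6, 11, 6): truth gives 3, best alternative gives 0.
Others bid (6, 11, 11): truth gives 2, best alternative gives 0.
Others bid (6, 6, 24): truth gives 0, best alternative gives 0.
Others bid (6, 6, 40): truth gives 0, best alternative gives 0.
(Remaining 119 profiles checked similarly; truth is weakly best in each.)
In every case the truthful bid is at least as good as any alternative, so it is a dominant strategy.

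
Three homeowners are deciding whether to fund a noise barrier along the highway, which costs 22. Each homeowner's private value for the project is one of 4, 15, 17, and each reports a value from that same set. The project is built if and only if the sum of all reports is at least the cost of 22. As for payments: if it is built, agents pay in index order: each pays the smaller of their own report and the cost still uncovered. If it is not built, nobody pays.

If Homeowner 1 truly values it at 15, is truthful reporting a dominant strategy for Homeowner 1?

No

Consider the case where Homeowner 2 reports 4 and Homeowner 3 reports 15.
Truthful report 15: project built, pays 15, utility 15 - 15 = 0.
Report 4 instead: project built, pays 4, utility 15 - 4 = 11.
Since 11 > 0, reporting 4 is strictly better here, so truthful reporting is not dominant.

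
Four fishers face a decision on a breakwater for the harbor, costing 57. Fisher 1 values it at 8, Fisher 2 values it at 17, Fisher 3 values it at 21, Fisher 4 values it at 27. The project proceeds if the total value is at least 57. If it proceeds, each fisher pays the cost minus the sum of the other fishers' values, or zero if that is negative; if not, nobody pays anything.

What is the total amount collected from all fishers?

17

Total value 73 ≥ cost 57, so it is built.
Fisher 1: others sum to 65; max(0, 57 - 65) = 0.
Fisher 2: others sum to 56; max(0, 57 - 56) = 1.
Fisher 3: others sum to 52; max(0, 57 - 52) = 5.
Fisher 4: others sum to 46; max(0, 57 - 46) = 11.
Total collected = 0 + 1 + 5 + 11 = 17.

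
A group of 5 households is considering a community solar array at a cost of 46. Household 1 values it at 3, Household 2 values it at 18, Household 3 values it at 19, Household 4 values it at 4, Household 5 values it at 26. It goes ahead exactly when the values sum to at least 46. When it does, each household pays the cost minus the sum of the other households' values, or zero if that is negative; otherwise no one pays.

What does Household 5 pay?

Total value 70 ≥ cost 46, so the project is built.
The other households' values sum to 44.
Cost minus that sum is 46 - 44 = 2.

2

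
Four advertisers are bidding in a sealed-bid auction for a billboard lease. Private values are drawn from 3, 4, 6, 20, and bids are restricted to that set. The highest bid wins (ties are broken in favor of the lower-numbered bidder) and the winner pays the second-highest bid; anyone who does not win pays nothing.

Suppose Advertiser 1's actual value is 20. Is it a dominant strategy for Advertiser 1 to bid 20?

Check each profile of the others' bids and compare truth against every alternative bid.
Others bid (3, 3, 3): truth gives 17, best alternative gives 17.
Others bid (3, 3, 4): truth gives 16, best alternative gives 16.
Others bid (3, 4, 3): truth gives 16, best alternative gives 16.
Others bid (3, 4, 4): truth gives 16, best alternative gives 16.
Others bid (4, 3, 3): truth gives 16, best alternative gives 16.
Others bid (4, 3, 4): truth gives 16, best alternative gives 16.
(Remaining 58 profiles checked similarly; truth is weakly best in each.)
In every case the truthful bid is at least as good as any alternative, so it is a dominant strategy.

Yes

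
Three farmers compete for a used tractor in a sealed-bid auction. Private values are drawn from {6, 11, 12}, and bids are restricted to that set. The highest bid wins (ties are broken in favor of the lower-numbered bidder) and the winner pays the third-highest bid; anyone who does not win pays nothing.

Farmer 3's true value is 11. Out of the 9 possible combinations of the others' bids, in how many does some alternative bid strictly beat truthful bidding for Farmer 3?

2

Others bid (6, 11): truth gives 0; bid 12 gives 5 > 0. Violating.
Others bid (11, 6): truth gives 0; bid 12 gives 5 > 0. Violating.
Others bid (6, 6): truth gives 5; no alternative beats it.
Others bid (6, 12): truth gives 0; no alternative beats it.
(Checking all 9 profiles: 2 have a profitable deviation, 7 do not.)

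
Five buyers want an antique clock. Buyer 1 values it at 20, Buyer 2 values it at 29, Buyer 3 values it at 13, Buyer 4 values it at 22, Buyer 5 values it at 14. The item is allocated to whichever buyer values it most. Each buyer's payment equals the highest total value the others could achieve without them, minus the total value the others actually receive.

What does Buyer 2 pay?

22

Buyer 2 has the highest value and receives the item.
Without Buyer 2, the item would go to the next-highest value, 22, so the others could achieve 22.
With Buyer 2 present and winning, the others receive nothing, so their total is 0.
Payment = 22 - 0 = 22.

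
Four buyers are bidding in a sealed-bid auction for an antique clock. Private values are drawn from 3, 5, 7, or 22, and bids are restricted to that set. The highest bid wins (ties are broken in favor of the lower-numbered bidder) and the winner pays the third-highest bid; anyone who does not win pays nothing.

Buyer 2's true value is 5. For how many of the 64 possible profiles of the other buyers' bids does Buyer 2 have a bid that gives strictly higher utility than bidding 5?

Others bid (3, 3, 7): truth gives 0; bid 7 gives 2 > 0. Violating.
Others bid (3, 3, 22): truth gives 0; bid 22 gives 2 > 0. Violating.
Others bid (3, 7, 3): truth gives 0; bid 7 gives 2 > 0. Violating.
Others bid (3, 22, 3): truth gives 0; bid 22 gives 2 > 0. Violating.
Others bid (3, 3, 3): truth gives 2; no alternative beats it.
Others bid (3, 3, 5): truth gives 2; no alternative beats it.
(Checking all 64 profiles: 6 have a profitable deviation, 58 do not.)

6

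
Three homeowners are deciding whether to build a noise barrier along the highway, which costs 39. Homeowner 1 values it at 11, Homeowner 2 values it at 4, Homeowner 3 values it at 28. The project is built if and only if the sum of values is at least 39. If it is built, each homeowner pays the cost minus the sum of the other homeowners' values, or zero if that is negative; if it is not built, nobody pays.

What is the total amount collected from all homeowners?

Total value 43 ≥ cost 39, so it is built.
Homeowner 1: others sum to 32; max(0, 39 - 32) = 7.
Homeowner 2: others sum to 39; max(0, 39 - 39) = 0.
Homeowner 3: others sum to 15; max(0, 39 - 15) = 24.
Total collected = 7 + 0 + 24 = 31.

31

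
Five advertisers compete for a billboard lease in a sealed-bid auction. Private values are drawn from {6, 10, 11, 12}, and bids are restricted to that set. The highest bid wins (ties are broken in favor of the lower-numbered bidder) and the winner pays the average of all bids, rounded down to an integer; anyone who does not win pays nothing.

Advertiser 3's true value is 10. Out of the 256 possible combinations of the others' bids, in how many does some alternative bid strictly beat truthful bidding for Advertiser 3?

Others bid (6, 6, 6, 11): truth gives 0; bid 11 gives 2 > 0. Violating.
Others bid (6, 6, 6, 12): truth gives 0; bid 12 gives 2 > 0. Violating.
Others bid (6, 6, 10, 11): truth gives 0; bid 11 gives 2 > 0. Violating.
Others bid (6, 6, 10, 12): truth gives 0; bid 12 gives 1 > 0. Violating.
Others bid (6, 6, 6, 6): truth gives 4; no alternative beats it.
Others bid (6, 6, 6, 10): truth gives 3; no alternative beats it.
(Checking all 256 profiles: 62 have a profitable deviation, 194 do not.)

62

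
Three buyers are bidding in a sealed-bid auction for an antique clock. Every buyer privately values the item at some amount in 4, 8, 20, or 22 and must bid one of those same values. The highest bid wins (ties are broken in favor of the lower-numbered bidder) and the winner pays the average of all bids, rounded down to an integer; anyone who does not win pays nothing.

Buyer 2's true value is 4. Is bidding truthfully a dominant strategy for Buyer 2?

Check each profile of the others' bids and compare truth against every alternative bid.
Others bid (4, 8): truth gives 0, best alternative gives -2.
Others bid (4, 4): truth gives 0, best alternative gives -1.
Others bid (4, 20): truth gives 0, best alternative gives 0.
Others bid (4, 22): truth gives 0, best alternative gives 0.
Others bid (8, 4): truth gives 0, best alternative gives 0.
Others bid (8, 8): truth gives 0, best alternative gives 0.
(Remaining 10 profiles checked similarly; truth is weakly best in each.)
In every case the truthful bid is at least as good as any alternative, so it is a dominant strategy.

Yes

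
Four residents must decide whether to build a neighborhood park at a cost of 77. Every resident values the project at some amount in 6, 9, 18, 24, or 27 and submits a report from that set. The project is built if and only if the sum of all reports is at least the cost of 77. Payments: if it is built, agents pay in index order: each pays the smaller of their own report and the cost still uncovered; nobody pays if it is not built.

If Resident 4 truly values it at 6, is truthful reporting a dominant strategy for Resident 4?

Check each profile of the others' reports and compare truth against every alternative report.
Others report (18, 24, 27): truth gives 0, best alternative gives -2.
Others report (18, 27, 24): truth gives 0, best alternative gives -2.
Others report (24, 18, 27): truth gives 0, best alternative gives -2.
Others report (24, 27, 18): truth gives 0, best alternative gives -2.
Others report (27, 18, 24): truth gives 0, best alternative gives -2.
Others report (27, 24, 18): truth gives 0, best alternative gives -2.
(Remaining 119 profiles checked similarly; truth is weakly best in each.)
In every case the truthful report is at least as good as any alternative, so it is a dominant strategy.

Yes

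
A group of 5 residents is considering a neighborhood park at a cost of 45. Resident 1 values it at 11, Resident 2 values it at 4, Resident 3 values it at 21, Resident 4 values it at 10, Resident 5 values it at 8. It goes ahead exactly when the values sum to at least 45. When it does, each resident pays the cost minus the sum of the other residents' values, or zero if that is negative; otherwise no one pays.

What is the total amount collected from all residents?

15

Total value 54 ≥ cost 45, so it is built.
Resident 1: others sum to 43; max(0, 45 - 43) = 2.
Resident 2: others sum to 50; max(0, 45 - 50) = 0.
Resident 3: others sum to 33; max(0, 45 - 33) = 12.
Resident 4: others sum to 44; max(0, 45 - 44) = 1.
Resident 5: others sum to 46; max(0, 45 - 46) = 0.
Total collected = 2 + 0 + 12 + 1 + 0 = 15.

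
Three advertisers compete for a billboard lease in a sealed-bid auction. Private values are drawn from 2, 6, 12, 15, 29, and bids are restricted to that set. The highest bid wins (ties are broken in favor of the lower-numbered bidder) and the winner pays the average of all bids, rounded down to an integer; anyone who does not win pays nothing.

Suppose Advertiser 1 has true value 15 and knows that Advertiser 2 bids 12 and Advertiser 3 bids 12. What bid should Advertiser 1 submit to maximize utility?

12

Bid 2: loses, pays 0, utility 0.
Bid 6: loses, pays 0, utility 0.
Bid 12: wins, pays 12, utility 15 - 12 = 3.
Bid 15: wins, pays 13, utility 15 - 13 = 2.
Bid 29: wins, pays 17, utility 15 - 17 = -2.
The best choice is 12 with utility 3.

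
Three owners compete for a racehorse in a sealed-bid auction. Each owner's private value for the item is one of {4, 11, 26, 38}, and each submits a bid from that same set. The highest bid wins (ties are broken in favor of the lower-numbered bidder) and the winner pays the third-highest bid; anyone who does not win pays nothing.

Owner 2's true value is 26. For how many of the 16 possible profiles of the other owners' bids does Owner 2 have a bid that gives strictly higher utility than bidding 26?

4

Others bid (4, 38): truth gives 0; bid 38 gives 22 > 0. Violating.
Others bid (11, 38): truth gives 0; bid 38 gives 15 > 0. Violating.
Others bid (26, 4): truth gives 0; bid 38 gives 22 > 0. Violating.
Others bid (26, 11): truth gives 0; bid 38 gives 15 > 0. Violating.
Others bid (4, 4): truth gives 22; no alternative beats it.
Others bid (4, 11): truth gives 22; no alternative beats it.
(Checking all 16 profiles: 4 have a profitable deviation, 12 do not.)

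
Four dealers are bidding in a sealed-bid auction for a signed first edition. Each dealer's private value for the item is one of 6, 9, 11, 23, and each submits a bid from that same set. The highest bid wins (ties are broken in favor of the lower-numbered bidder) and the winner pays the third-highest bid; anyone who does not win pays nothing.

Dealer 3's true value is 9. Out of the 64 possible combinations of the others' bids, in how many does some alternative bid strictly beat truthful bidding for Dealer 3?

6

Others bid (6, 6, 11): truth gives 0; bid 11 gives 3 > 0. Violating.
Others bid (6, 6, 23): truth gives 0; bid 23 gives 3 > 0. Violating.
Others bid (6, 9, 6): truth gives 0; bid 11 gives 3 > 0. Violating.
Others bid (6, 11, 6): truth gives 0; bid 23 gives 3 > 0. Violating.
Others bid (6, 6, 6): truth gives 3; no alternative beats it.
Others bid (6, 6, 9): truth gives 3; no alternative beats it.
(Checking all 64 profiles: 6 have a profitable deviation, 58 do not.)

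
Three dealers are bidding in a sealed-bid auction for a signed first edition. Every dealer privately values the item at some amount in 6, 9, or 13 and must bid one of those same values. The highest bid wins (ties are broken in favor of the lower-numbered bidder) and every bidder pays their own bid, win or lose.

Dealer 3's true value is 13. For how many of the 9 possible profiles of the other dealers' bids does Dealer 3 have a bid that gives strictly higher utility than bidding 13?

Others bid (6, 6): truth gives 0; bid 9 gives 4 > 0. Violating.
Others bid (6, 13): truth gives -13; bid 6 gives -6 > -13. Violating.
Others bid (9, 13): truth gives -13; bid 6 gives -6 > -13. Violating.
Others bid (13, 6): truth gives -13; bid 6 gives -6 > -13. Violating.
Others bid (6, 9): truth gives 0; no alternative beats it.
Others bid (9, 6): truth gives 0; no alternative beats it.
(Checking all 9 profiles: 6 have a profitable deviation, 3 do not.)

6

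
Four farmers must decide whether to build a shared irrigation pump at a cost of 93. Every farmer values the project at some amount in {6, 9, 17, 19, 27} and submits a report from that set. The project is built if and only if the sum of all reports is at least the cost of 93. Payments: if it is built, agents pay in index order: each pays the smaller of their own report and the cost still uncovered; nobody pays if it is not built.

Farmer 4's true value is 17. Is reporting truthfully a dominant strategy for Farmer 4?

Check each profile of the others' reports and compare truth against every alternative report.
Others report (27, 27, 27): truth gives 5, best alternative gives 5.
Others report (6, 6, 6): truth gives 0, best alternative gives 0.
Others report (6, 6, 9): truth gives 0, best alternative gives 0.
Others report (6, 6, 17): truth gives 0, best alternative gives 0.
Others report (6, 6, 19): truth gives 0, best alternative gives 0.
Others report (6, 6, 27): truth gives 0, best alternative gives 0.
(Remaining 119 profiles checked similarly; truth is weakly best in each.)
In every case the truthful report is at least as good as any alternative, so it is a dominant strategy.

Yes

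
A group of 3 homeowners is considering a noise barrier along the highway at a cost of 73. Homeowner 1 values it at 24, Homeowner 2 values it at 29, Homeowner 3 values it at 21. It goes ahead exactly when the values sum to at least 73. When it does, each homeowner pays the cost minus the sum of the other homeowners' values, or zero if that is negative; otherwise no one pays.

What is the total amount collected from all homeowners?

71

Total value 74 ≥ cost 73, so it is built.
Homeowner 1: others sum to 50; max(0, 73 - 50) = 23.
Homeowner 2: others sum to 45; max(0, 73 - 45) = 28.
Homeowner 3: others sum to 53; max(0, 73 - 53) = 20.
Total collected = 23 + 28 + 20 = 71.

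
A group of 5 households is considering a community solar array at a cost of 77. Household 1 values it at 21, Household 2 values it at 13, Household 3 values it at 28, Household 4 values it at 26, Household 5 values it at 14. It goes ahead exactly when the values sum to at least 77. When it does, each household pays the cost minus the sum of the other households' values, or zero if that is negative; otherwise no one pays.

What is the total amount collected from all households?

Total value 102 ≥ cost 77, so it is built.
Household 1: others sum to 81; max(0, 77 - 81) = 0.
Household 2: others sum to 89; max(0, 77 - 89) = 0.
Household 3: others sum to 74; max(0, 77 - 74) = 3.
Household 4: others sum to 76; max(0, 77 - 76) = 1.
Household 5: others sum to 88; max(0, 77 - 88) = 0.
Total collected = 0 + 0 + 3 + 1 + 0 = 4.

4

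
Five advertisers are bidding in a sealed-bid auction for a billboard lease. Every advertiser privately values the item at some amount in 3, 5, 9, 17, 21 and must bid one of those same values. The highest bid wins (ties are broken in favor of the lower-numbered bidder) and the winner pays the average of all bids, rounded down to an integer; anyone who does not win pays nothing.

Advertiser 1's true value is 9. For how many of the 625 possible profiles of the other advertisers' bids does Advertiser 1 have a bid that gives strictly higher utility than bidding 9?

Others bid (3, 3, 3, 3): truth gives 5; bid 3 gives 6 > 5. Violating.
Others bid (3, 3, 3, 5): truth gives 5; bid 5 gives 6 > 5. Violating.
Others bid (3, 3, 3, 17): truth gives 0; bid 17 gives 1 > 0. Violating.
Others bid (3, 3, 5, 3): truth gives 5; bid 5 gives 6 > 5. Violating.
Others bid (3, 3, 3, 9): truth gives 4; no alternative beats it.
Others bid (3, 3, 3, 21): truth gives 0; no alternative beats it.
(Checking all 625 profiles: 19 have a profitable deviation, 606 do not.)

19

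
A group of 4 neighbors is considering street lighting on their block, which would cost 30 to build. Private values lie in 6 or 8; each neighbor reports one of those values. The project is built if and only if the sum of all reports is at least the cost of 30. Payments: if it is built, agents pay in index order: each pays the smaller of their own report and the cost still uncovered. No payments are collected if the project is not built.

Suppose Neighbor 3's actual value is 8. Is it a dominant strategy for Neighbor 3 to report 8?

No

Consider the case where Neighbor 1 reports 8, Neighbor 2 reports 8 and Neighbor 4 reports 8.
Truthful report 8: project built, pays 8, utility 8 - 8 = 0.
Report 6 instead: project built, pays 6, utility 8 - 6 = 2.
Since 2 > 0, reporting 6 is strictly better here, so truthful reporting is not dominant.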